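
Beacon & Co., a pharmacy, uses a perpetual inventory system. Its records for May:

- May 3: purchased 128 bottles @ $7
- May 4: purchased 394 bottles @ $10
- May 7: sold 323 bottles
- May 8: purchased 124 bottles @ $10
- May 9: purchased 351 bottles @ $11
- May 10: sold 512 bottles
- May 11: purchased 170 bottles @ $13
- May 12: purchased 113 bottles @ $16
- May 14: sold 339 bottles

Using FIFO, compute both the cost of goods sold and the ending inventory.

COGS = $12,259; ending inventory = $1,696

May 7, 323 sold [FIFO — oldest first]: 128 @ $7 + 195 @ $10 = $2,846
May 10, 512 sold [FIFO — oldest first]: 199 @ $10 + 124 @ $10 + 189 @ $11 = $5,309
May 14, 339 sold [FIFO — oldest first]: 162 @ $11 + 170 @ $13 + 7 @ $16 = $4,104
Total COGS = $2,846 + $5,309 + $4,104 = $12,259
Ending inventory: 106 @ $16 = $1,696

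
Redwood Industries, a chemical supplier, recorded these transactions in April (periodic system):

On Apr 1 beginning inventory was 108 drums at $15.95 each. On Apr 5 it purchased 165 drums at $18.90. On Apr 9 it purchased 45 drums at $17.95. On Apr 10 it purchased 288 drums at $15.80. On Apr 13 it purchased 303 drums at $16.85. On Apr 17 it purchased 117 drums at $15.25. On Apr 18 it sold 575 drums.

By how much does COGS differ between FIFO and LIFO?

$370.65

FIFO COGS: 108 @ $15.95 + 165 @ $18.90 + 45 @ $17.95 + 257 @ $15.80 = $9,709.45
LIFO COGS: 117 @ $15.25 + 303 @ $16.85 + 155 @ $15.80 = $9,338.80
Difference = |$9,709.45 − $9,338.80| = $370.65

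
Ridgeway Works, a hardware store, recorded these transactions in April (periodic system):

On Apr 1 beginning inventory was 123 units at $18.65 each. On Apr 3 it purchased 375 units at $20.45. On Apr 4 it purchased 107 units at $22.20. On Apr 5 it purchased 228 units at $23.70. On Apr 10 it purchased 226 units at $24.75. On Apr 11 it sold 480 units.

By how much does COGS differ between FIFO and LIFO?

FIFO COGS: 123 @ $18.65 + 357 @ $20.45 = $9,594.60
LIFO COGS: 226 @ $24.75 + 228 @ $23.70 + 26 @ $22.20 = $11,574.30
Difference = |$9,594.60 − $11,574.30| = $1,979.70

$1,979.70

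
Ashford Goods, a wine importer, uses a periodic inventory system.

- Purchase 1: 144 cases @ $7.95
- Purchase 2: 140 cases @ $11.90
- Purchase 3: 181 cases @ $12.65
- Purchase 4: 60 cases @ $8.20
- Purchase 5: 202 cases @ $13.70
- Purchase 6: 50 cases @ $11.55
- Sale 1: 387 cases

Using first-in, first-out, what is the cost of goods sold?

Sale 1 (387) [FIFO — oldest first]: 144 @ $7.95 + 140 @ $11.90 + 103 @ $12.65 = $4,113.75
Ending inventory: 78 @ $12.65 + 60 @ $8.20 + 202 @ $13.70 + 50 @ $11.55 = $4,823.60

COGS = $4,113.75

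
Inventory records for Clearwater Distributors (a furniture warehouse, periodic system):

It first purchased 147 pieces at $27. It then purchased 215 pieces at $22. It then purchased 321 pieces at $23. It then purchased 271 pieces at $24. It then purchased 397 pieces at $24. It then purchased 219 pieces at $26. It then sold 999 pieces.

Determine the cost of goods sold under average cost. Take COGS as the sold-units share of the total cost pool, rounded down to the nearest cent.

Sale 1, sell 999: 999/1570 × $37,808.00 → $24,057.44
Ending inventory (cost pool remaining) = $13,750.56

COGS = $24,057.44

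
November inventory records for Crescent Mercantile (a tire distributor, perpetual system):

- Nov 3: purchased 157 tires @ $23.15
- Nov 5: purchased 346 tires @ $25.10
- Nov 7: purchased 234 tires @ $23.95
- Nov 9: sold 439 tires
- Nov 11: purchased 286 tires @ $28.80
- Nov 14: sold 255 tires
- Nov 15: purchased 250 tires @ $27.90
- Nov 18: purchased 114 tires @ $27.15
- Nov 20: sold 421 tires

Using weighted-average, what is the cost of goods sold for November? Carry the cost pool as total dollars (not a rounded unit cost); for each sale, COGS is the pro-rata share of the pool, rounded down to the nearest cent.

COGS = $28,854.11

After Nov 3: 157 on hand, pool $3,634.55 (≈ $23.1500 each)
After Nov 5: 503 on hand, pool $12,319.15 (≈ $24.4914 each)
After Nov 7: 737 on hand, pool $17,923.45 (≈ $24.3195 each)
Nov 9, sell 439: 439/737 × $17,923.45 → $10,676.24
After Nov 11: 584 on hand, pool $15,484.01 (≈ $26.5137 each)
Nov 14, sell 255: 255/584 × $15,484.01 → $6,760.99
After Nov 15: 579 on hand, pool $15,698.02 (≈ $27.1123 each)
After Nov 18: 693 on hand, pool $18,793.12 (≈ $27.1185 each)
Nov 20, sell 421: 421/693 × $18,793.12 → $11,416.88
Total COGS = $10,676.24 + $6,760.99 + $11,416.88 = $28,854.11
Ending inventory (cost pool remaining) = $7,376.24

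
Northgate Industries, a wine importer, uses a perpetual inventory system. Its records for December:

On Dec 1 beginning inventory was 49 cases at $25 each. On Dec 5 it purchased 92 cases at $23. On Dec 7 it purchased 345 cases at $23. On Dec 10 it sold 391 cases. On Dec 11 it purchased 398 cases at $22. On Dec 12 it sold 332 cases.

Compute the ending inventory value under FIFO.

Ending inventory = $3,542

Dec 10, 391 sold [FIFO — oldest first]: 49 @ $25 + 92 @ $23 + 250 @ $23 = $9,091
Dec 12, 332 sold [FIFO — oldest first]: 95 @ $23 + 237 @ $22 = $7,399
Total COGS = $9,091 + $7,399 = $16,490
Ending inventory: 161 @ $22 = $3,542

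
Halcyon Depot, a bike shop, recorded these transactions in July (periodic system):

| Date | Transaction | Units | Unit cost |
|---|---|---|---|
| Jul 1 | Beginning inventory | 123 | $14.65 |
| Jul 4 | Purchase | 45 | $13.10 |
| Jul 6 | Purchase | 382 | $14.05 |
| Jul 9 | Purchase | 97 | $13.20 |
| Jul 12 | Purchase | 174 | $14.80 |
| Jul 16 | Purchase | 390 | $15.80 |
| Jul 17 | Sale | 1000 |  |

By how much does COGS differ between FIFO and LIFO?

FIFO COGS: 123 @ $14.65 + 45 @ $13.10 + 382 @ $14.05 + 97 @ $13.20 + 174 @ $14.80 + 179 @ $15.80 = $14,442.35
LIFO COGS: 390 @ $15.80 + 174 @ $14.80 + 97 @ $13.20 + 339 @ $14.05 = $14,780.55
Difference = |$14,442.35 − $14,780.55| = $338.20

$338.20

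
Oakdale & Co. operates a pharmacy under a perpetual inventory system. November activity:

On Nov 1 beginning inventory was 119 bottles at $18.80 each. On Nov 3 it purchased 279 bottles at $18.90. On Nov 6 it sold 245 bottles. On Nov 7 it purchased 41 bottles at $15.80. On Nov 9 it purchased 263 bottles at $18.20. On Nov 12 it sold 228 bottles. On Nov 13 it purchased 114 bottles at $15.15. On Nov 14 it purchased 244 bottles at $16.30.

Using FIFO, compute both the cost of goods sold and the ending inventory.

Nov 6, 245 sold [FIFO — oldest first]: 119 @ $18.80 + 126 @ $18.90 = $4,618.60
Nov 12, 228 sold [FIFO — oldest first]: 153 @ $18.90 + 41 @ $15.80 + 34 @ $18.20 = $4,158.30
Total COGS = $4,618.60 + $4,158.30 = $8,776.90
Ending inventory: 229 @ $18.20 + 114 @ $15.15 + 244 @ $16.30 = $9,872.10

COGS = $8,776.90; ending inventory = $9,872.10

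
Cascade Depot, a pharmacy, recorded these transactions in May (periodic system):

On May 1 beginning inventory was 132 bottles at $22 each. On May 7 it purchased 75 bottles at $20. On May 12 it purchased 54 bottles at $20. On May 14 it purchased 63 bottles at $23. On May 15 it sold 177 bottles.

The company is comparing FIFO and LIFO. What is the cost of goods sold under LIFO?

FIFO COGS: 132 @ $22 + 45 @ $20 = $3,804
LIFO COGS: 63 @ $23 + 54 @ $20 + 60 @ $20 = $3,729

COGS = $3,729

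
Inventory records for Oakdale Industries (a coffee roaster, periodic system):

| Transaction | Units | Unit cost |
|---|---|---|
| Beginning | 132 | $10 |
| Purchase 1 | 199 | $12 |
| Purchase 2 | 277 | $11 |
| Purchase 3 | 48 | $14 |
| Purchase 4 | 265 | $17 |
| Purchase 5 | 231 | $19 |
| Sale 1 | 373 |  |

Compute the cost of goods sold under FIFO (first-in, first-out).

Sale 1 (373) [FIFO — oldest first]: 132 @ $10 + 199 @ $12 + 42 @ $11 = $4,170
Ending inventory: 235 @ $11 + 48 @ $14 + 265 @ $17 + 231 @ $19 = $12,151

COGS = $4,170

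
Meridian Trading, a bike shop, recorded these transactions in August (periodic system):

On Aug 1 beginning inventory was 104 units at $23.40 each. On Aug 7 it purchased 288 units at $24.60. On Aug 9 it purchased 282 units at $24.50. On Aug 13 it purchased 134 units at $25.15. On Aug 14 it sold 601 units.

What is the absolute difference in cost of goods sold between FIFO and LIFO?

FIFO COGS: 104 @ $23.40 + 288 @ $24.60 + 209 @ $24.50 = $14,638.90
LIFO COGS: 134 @ $25.15 + 282 @ $24.50 + 185 @ $24.60 = $14,830.10
Difference = |$14,638.90 − $14,830.10| = $191.20

$191.20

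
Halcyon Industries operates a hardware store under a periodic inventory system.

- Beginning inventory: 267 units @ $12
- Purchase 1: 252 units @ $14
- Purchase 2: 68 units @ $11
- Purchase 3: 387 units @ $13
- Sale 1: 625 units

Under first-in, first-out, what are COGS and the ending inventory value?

COGS = $7,974; ending inventory = $4,537

Sale 1 (625) [FIFO — oldest first]: 267 @ $12 + 252 @ $14 + 68 @ $11 + 38 @ $13 = $7,974
Ending inventory: 349 @ $13 = $4,537
Check: goods available $12,511 = COGS $7,974 + ending $4,537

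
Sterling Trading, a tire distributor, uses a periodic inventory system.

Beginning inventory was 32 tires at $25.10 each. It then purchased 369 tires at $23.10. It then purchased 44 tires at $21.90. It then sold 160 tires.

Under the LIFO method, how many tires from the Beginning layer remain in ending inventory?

32

Sale 1 (160) [LIFO — newest first]: 44 @ $21.90 + 116 @ $23.10 = $3,643.20
Ending inventory: 32 @ $25.10 + 253 @ $23.10 = $6,647.50
Check: goods available $10,290.70 = COGS $3,643.20 + ending $6,647.50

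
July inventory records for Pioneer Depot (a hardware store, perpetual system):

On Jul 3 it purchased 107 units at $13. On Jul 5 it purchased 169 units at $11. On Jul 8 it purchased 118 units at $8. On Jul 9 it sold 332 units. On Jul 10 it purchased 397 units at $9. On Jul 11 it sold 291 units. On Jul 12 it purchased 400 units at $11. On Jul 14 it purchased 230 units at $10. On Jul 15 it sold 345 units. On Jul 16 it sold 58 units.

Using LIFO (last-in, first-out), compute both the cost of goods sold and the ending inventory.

Jul 9, 332 sold [LIFO — newest first]: 118 @ $8 + 169 @ $11 + 45 @ $13 = $3,388
Jul 11, 291 sold [LIFO — newest first]: 291 @ $9 = $2,619
Jul 15, 345 sold [LIFO — newest first]: 230 @ $10 + 115 @ $11 = $3,565
Jul 16, 58 sold [LIFO — newest first]: 58 @ $11 = $638
Total COGS = $3,388 + $2,619 + $3,565 + $638 = $10,210
Ending inventory: 62 @ $13 + 106 @ $9 + 227 @ $11 = $4,257

COGS = $10,210; ending inventory = $4,257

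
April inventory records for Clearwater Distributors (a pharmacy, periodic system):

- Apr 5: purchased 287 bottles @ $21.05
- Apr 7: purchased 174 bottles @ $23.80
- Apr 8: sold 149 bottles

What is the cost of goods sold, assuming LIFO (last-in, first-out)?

COGS = $3,546.20

Apr 8, 149 sold [LIFO — newest first]: 149 @ $23.80 = $3,546.20
Ending inventory: 287 @ $21.05 + 25 @ $23.80 = $6,636.35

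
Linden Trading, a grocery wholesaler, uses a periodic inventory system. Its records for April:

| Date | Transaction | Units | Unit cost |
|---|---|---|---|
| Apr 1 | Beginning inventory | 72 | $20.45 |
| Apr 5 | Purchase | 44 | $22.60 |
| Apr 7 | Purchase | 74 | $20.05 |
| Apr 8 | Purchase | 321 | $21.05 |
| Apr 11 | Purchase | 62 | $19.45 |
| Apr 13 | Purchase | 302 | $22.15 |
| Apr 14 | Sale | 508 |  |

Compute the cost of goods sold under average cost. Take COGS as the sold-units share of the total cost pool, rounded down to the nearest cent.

COGS = $10,800.22

Apr 14, sell 508: 508/875 × $18,602.75 → $10,800.22
Ending inventory (cost pool remaining) = $7,802.53
Check: goods available $18,602.75 = COGS $10,800.22 + ending $7,802.53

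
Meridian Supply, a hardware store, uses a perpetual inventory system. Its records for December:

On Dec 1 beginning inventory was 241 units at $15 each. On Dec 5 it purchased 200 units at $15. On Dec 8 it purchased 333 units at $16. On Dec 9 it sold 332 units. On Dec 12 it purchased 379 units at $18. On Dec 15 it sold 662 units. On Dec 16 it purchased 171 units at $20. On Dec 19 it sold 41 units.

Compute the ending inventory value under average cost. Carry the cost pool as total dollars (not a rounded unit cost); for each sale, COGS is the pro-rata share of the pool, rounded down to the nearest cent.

After Dec 1: 241 on hand, pool $3,615.00 (≈ $15.0000 each)
After Dec 5: 441 on hand, pool $6,615.00 (≈ $15.0000 each)
After Dec 8: 774 on hand, pool $11,943.00 (≈ $15.4302 each)
Dec 9, sell 332: 332/774 × $11,943.00 → $5,122.83
After Dec 12: 821 on hand, pool $13,642.17 (≈ $16.6165 each)
Dec 15, sell 662: 662/821 × $13,642.17 → $11,000.14
After Dec 16: 330 on hand, pool $6,062.03 (≈ $18.3698 each)
Dec 19, sell 41: 41/330 × $6,062.03 → $753.16
Total COGS = $5,122.83 + $11,000.14 + $753.16 = $16,876.13
Ending inventory (cost pool remaining) = $5,308.87

Ending inventory = $5,308.87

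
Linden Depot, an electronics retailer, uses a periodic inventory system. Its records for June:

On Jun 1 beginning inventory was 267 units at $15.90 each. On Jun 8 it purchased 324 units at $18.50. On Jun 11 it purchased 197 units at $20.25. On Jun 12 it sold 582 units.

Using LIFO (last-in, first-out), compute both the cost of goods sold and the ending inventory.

COGS = $10,953.15; ending inventory = $3,275.40

Jun 12, 582 sold [LIFO — newest first]: 197 @ $20.25 + 324 @ $18.50 + 61 @ $15.90 = $10,953.15
Ending inventory: 206 @ $15.90 = $3,275.40
Check: goods available $14,228.55 = COGS $10,953.15 + ending $3,275.40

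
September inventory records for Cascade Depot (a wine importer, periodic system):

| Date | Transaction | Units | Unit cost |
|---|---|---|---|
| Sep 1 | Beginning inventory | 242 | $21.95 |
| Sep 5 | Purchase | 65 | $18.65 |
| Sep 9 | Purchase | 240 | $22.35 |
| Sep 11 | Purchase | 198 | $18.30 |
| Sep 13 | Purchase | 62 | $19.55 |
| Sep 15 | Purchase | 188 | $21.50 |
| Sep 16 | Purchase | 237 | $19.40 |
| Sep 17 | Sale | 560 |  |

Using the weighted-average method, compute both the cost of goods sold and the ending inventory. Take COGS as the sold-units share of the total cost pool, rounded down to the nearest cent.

COGS = $11,528.84; ending inventory = $13,834.61

Sep 17, sell 560: 560/1232 × $25,363.45 → $11,528.84
Ending inventory (cost pool remaining) = $13,834.61
Check: goods available $25,363.45 = COGS $11,528.84 + ending $13,834.61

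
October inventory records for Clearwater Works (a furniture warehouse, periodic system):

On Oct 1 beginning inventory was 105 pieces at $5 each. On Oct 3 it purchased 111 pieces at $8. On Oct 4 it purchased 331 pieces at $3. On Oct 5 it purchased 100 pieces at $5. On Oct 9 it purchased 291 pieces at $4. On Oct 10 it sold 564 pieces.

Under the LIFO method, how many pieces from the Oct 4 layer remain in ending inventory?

Oct 10, 564 sold [LIFO — newest first]: 291 @ $4 + 100 @ $5 + 173 @ $3 = $2,183
Ending inventory: 105 @ $5 + 111 @ $8 + 158 @ $3 = $1,887

158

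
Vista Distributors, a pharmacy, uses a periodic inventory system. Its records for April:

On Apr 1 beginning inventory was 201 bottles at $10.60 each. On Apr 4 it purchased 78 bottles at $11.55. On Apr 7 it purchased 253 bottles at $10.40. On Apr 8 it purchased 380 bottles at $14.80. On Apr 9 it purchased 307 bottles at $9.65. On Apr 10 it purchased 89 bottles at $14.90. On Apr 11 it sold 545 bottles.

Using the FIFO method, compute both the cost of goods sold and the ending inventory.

Apr 11, 545 sold [FIFO — oldest first]: 201 @ $10.60 + 78 @ $11.55 + 253 @ $10.40 + 13 @ $14.80 = $5,855.10
Ending inventory: 367 @ $14.80 + 307 @ $9.65 + 89 @ $14.90 = $9,720.25

COGS = $5,855.10; ending inventory = $9,720.25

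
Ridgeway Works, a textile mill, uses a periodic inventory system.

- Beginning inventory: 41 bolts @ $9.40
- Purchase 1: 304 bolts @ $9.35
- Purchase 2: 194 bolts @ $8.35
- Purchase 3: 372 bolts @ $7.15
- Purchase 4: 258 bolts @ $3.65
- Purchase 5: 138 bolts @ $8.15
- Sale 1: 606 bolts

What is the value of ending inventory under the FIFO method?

Sale 1 (606) [FIFO — oldest first]: 41 @ $9.40 + 304 @ $9.35 + 194 @ $8.35 + 67 @ $7.15 = $5,326.75
Ending inventory: 305 @ $7.15 + 258 @ $3.65 + 138 @ $8.15 = $4,247.15

Ending inventory = $4,247.15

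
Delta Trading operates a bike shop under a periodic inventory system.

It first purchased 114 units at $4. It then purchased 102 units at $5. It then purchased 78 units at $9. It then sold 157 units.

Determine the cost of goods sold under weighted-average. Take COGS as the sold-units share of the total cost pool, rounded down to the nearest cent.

Sale 1, sell 157: 157/294 × $1,668.00 → $890.73
Ending inventory (cost pool remaining) = $777.27

COGS = $890.73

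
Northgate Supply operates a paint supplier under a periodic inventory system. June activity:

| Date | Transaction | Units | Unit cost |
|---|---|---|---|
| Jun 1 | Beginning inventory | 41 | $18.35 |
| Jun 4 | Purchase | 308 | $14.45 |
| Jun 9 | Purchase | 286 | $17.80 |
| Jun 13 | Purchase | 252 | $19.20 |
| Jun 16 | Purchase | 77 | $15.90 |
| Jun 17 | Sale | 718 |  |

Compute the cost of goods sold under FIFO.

COGS = $11,887.35

Jun 17, 718 sold [FIFO — oldest first]: 41 @ $18.35 + 308 @ $14.45 + 286 @ $17.80 + 83 @ $19.20 = $11,887.35
Ending inventory: 169 @ $19.20 + 77 @ $15.90 = $4,469.10
Check: goods available $16,356.45 = COGS $11,887.35 + ending $4,469.10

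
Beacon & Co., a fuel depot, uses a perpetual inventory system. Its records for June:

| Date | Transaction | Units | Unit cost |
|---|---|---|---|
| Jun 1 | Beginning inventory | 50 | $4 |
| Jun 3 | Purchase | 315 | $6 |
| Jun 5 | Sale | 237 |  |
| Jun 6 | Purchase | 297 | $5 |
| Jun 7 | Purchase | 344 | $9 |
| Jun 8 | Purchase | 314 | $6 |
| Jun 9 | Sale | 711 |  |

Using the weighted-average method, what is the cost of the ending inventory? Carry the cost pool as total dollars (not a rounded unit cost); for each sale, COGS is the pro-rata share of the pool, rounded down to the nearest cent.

After Jun 1: 50 on hand, pool $200.00 (≈ $4.0000 each)
After Jun 3: 365 on hand, pool $2,090.00 (≈ $5.7260 each)
Jun 5, sell 237: 237/365 × $2,090.00 → $1,357.06
After Jun 6: 425 on hand, pool $2,217.94 (≈ $5.2187 each)
After Jun 7: 769 on hand, pool $5,313.94 (≈ $6.9102 each)
After Jun 8: 1083 on hand, pool $7,197.94 (≈ $6.6463 each)
Jun 9, sell 711: 711/1083 × $7,197.94 → $4,725.51
Total COGS = $1,357.06 + $4,725.51 = $6,082.57
Ending inventory (cost pool remaining) = $2,472.43
Check: goods available $8,555.00 = COGS $6,082.57 + ending $2,472.43

Ending inventory = $2,472.43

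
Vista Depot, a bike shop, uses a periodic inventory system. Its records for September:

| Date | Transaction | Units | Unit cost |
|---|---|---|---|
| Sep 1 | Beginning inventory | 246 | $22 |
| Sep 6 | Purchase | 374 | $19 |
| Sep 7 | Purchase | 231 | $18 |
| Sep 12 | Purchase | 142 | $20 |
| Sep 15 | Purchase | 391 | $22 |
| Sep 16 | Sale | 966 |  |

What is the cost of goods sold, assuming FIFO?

Sep 16, 966 sold [FIFO — oldest first]: 246 @ $22 + 374 @ $19 + 231 @ $18 + 115 @ $20 = $18,976
Ending inventory: 27 @ $20 + 391 @ $22 = $9,142
Check: goods available $28,118 = COGS $18,976 + ending $9,142

COGS = $18,976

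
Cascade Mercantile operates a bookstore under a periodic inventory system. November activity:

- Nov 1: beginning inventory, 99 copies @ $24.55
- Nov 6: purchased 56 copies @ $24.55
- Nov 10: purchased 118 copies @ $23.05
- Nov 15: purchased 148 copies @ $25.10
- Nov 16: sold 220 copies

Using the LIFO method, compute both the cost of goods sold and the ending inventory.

Nov 16, 220 sold [LIFO — newest first]: 148 @ $25.10 + 72 @ $23.05 = $5,374.40
Ending inventory: 99 @ $24.55 + 56 @ $24.55 + 46 @ $23.05 = $4,865.55
Check: goods available $10,239.95 = COGS $5,374.40 + ending $4,865.55

COGS = $5,374.40; ending inventory = $4,865.55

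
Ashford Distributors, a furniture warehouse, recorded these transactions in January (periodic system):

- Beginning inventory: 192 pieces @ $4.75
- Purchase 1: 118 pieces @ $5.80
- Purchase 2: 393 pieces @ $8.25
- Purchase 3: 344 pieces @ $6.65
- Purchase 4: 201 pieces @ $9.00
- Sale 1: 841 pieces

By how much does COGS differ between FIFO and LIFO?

FIFO COGS: 192 @ $4.75 + 118 @ $5.80 + 393 @ $8.25 + 138 @ $6.65 = $5,756.35
LIFO COGS: 201 @ $9.00 + 344 @ $6.65 + 296 @ $8.25 = $6,538.60
Difference = |$5,756.35 − $6,538.60| = $782.25

$782.25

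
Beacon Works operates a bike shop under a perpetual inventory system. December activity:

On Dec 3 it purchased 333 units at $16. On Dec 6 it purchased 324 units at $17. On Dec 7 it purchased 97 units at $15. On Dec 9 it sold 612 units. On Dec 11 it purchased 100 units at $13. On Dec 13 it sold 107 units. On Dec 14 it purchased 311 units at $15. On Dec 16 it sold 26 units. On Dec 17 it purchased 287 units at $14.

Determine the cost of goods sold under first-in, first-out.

COGS = $12,156

Dec 9, 612 sold [FIFO — oldest first]: 333 @ $16 + 279 @ $17 = $10,071
Dec 13, 107 sold [FIFO — oldest first]: 45 @ $17 + 62 @ $15 = $1,695
Dec 16, 26 sold [FIFO — oldest first]: 26 @ $15 = $390
Total COGS = $10,071 + $1,695 + $390 = $12,156
Ending inventory: 9 @ $15 + 100 @ $13 + 311 @ $15 + 287 @ $14 = $10,118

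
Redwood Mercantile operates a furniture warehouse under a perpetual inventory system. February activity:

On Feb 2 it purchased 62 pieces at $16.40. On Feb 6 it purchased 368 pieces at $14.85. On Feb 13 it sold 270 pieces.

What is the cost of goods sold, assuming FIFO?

Feb 13, 270 sold [FIFO — oldest first]: 62 @ $16.40 + 208 @ $14.85 = $4,105.60
Ending inventory: 160 @ $14.85 = $2,376.00
Check: goods available $6,481.60 = COGS $4,105.60 + ending $2,376.00

COGS = $4,105.60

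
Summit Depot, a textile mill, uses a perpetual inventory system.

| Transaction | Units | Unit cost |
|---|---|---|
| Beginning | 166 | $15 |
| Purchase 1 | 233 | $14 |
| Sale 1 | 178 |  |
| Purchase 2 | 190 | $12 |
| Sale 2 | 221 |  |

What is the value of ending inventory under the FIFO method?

Sale 1 (178) [FIFO — oldest first]: 166 @ $15 + 12 @ $14 = $2,658
Sale 2 (221) [FIFO — oldest first]: 221 @ $14 = $3,094
Total COGS = $2,658 + $3,094 = $5,752
Ending inventory: 190 @ $12 = $2,280

Ending inventory = $2,280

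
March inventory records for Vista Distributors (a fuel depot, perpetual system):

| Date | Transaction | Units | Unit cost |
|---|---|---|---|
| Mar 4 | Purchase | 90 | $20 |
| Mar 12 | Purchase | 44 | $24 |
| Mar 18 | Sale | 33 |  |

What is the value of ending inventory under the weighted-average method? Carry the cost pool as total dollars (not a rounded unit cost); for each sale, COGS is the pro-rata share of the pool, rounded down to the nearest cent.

After Mar 4: 90 on hand, pool $1,800.00 (≈ $20.0000 each)
After Mar 12: 134 on hand, pool $2,856.00 (≈ $21.3134 each)
Mar 18, sell 33: 33/134 × $2,856.00 → $703.34
Ending inventory (cost pool remaining) = $2,152.66

Ending inventory = $2,152.66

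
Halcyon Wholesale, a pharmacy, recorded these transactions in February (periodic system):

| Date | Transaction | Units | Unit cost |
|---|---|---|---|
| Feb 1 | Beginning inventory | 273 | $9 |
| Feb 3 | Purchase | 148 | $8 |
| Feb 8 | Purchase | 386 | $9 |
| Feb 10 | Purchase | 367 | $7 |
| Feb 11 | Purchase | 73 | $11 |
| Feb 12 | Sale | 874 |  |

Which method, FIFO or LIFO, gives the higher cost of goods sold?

FIFO

FIFO COGS: 273 @ $9 + 148 @ $8 + 386 @ $9 + 67 @ $7 = $7,584
LIFO COGS: 73 @ $11 + 367 @ $7 + 386 @ $9 + 48 @ $8 = $7,230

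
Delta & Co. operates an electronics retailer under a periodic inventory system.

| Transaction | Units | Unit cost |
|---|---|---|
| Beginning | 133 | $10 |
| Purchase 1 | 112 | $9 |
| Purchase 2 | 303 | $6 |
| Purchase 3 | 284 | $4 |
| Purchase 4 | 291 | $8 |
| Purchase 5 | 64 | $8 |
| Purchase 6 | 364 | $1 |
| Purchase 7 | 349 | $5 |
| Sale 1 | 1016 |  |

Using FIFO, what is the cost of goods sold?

COGS = $6,764

Sale 1 (1016) [FIFO — oldest first]: 133 @ $10 + 112 @ $9 + 303 @ $6 + 284 @ $4 + 184 @ $8 = $6,764
Ending inventory: 107 @ $8 + 64 @ $8 + 364 @ $1 + 349 @ $5 = $3,477
Check: goods available $10,241 = COGS $6,764 + ending $3,477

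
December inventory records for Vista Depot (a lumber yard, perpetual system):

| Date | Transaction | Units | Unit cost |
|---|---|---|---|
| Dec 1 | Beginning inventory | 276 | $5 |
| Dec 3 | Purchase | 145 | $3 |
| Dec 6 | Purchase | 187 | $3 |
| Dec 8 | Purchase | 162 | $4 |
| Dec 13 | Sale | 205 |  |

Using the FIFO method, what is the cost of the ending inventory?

Dec 13, 205 sold [FIFO — oldest first]: 205 @ $5 = $1,025
Ending inventory: 71 @ $5 + 145 @ $3 + 187 @ $3 + 162 @ $4 = $1,999
Check: goods available $3,024 = COGS $1,025 + ending $1,999

Ending inventory = $1,999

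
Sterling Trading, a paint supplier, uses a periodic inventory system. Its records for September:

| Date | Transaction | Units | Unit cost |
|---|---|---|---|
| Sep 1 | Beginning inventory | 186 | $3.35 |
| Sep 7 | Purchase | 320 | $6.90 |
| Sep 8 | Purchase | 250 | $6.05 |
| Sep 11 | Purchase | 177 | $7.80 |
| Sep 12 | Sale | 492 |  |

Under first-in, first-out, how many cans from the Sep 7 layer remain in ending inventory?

Sep 12, 492 sold [FIFO — oldest first]: 186 @ $3.35 + 306 @ $6.90 = $2,734.50
Ending inventory: 14 @ $6.90 + 250 @ $6.05 + 177 @ $7.80 = $2,989.70
Check: goods available $5,724.20 = COGS $2,734.50 + ending $2,989.70

14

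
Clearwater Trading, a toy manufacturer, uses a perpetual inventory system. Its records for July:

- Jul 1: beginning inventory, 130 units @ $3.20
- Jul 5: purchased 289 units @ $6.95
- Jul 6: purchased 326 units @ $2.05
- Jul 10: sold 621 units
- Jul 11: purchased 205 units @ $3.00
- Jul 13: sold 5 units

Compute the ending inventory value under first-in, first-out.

Ending inventory = $858.95

Jul 10, 621 sold [FIFO — oldest first]: 130 @ $3.20 + 289 @ $6.95 + 202 @ $2.05 = $2,838.65
Jul 13, 5 sold [FIFO — oldest first]: 5 @ $2.05 = $10.25
Total COGS = $2,838.65 + $10.25 = $2,848.90
Ending inventory: 119 @ $2.05 + 205 @ $3.00 = $858.95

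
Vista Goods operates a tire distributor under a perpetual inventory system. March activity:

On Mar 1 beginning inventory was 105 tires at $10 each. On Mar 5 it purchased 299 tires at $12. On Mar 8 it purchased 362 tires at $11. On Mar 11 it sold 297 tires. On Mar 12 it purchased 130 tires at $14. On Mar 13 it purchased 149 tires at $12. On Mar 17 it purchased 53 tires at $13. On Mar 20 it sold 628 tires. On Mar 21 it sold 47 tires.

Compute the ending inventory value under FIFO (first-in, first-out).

Ending inventory = $1,565

Mar 11, 297 sold [FIFO — oldest first]: 105 @ $10 + 192 @ $12 = $3,354
Mar 20, 628 sold [FIFO — oldest first]: 107 @ $12 + 362 @ $11 + 130 @ $14 + 29 @ $12 = $7,434
Mar 21, 47 sold [FIFO — oldest first]: 47 @ $12 = $564
Total COGS = $3,354 + $7,434 + $564 = $11,352
Ending inventory: 73 @ $12 + 53 @ $13 = $1,565
Check: goods available $12,917 = COGS $11,352 + ending $1,565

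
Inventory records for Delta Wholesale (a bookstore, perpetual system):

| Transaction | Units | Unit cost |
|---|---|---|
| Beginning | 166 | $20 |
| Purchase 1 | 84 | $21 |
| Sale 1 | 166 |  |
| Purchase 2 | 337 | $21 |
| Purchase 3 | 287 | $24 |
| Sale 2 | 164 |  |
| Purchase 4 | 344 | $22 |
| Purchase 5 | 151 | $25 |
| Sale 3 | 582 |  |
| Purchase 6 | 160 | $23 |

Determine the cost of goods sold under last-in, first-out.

COGS = $20,771

Sale 1 (166) [LIFO — newest first]: 84 @ $21 + 82 @ $20 = $3,404
Sale 2 (164) [LIFO — newest first]: 164 @ $24 = $3,936
Sale 3 (582) [LIFO — newest first]: 151 @ $25 + 344 @ $22 + 87 @ $24 = $13,431
Total COGS = $3,404 + $3,936 + $13,431 = $20,771
Ending inventory: 84 @ $20 + 337 @ $21 + 36 @ $24 + 160 @ $23 = $13,301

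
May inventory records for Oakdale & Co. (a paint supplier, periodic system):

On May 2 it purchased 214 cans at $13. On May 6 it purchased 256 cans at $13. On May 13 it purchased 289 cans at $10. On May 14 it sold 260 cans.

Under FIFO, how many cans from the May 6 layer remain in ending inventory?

May 14, 260 sold [FIFO — oldest first]: 214 @ $13 + 46 @ $13 = $3,380
Ending inventory: 210 @ $13 + 289 @ $10 = $5,620
Check: goods available $9,000 = COGS $3,380 + ending $5,620

210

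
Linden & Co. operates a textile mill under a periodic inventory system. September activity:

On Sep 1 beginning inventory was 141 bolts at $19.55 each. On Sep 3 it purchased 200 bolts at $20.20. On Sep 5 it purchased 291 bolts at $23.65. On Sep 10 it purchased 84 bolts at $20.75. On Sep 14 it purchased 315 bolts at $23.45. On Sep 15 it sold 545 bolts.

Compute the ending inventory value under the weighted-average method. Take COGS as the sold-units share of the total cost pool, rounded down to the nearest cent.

Sep 15, sell 545: 545/1031 × $22,808.45 → $12,056.84
Ending inventory (cost pool remaining) = $10,751.61
Check: goods available $22,808.45 = COGS $12,056.84 + ending $10,751.61

Ending inventory = $10,751.61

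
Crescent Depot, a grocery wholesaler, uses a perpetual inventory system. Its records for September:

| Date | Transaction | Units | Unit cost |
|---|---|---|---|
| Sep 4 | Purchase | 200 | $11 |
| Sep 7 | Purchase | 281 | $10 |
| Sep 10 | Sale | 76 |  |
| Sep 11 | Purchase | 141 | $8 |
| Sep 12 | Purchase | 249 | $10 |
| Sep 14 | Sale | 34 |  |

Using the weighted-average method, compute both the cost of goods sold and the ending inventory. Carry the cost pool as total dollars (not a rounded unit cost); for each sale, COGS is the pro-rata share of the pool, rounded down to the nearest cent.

COGS = $1,126.74; ending inventory = $7,501.26

After Sep 4: 200 on hand, pool $2,200.00 (≈ $11.0000 each)
After Sep 7: 481 on hand, pool $5,010.00 (≈ $10.4158 each)
Sep 10, sell 76: 76/481 × $5,010.00 → $791.60
After Sep 11: 546 on hand, pool $5,346.40 (≈ $9.7919 each)
After Sep 12: 795 on hand, pool $7,836.40 (≈ $9.8571 each)
Sep 14, sell 34: 34/795 × $7,836.40 → $335.14
Total COGS = $791.60 + $335.14 = $1,126.74
Ending inventory (cost pool remaining) = $7,501.26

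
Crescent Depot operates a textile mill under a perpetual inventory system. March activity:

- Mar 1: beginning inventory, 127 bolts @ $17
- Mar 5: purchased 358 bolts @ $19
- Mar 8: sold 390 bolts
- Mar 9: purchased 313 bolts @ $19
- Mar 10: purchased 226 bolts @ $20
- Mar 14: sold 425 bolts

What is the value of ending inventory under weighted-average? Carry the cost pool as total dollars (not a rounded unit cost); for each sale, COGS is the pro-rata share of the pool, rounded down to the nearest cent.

Ending inventory = $4,029.11

After Mar 1: 127 on hand, pool $2,159.00 (≈ $17.0000 each)
After Mar 5: 485 on hand, pool $8,961.00 (≈ $18.4763 each)
Mar 8, sell 390: 390/485 × $8,961.00 → $7,205.75
After Mar 9: 408 on hand, pool $7,702.25 (≈ $18.8781 each)
After Mar 10: 634 on hand, pool $12,222.25 (≈ $19.2780 each)
Mar 14, sell 425: 425/634 × $12,222.25 → $8,193.14
Total COGS = $7,205.75 + $8,193.14 = $15,398.89
Ending inventory (cost pool remaining) = $4,029.11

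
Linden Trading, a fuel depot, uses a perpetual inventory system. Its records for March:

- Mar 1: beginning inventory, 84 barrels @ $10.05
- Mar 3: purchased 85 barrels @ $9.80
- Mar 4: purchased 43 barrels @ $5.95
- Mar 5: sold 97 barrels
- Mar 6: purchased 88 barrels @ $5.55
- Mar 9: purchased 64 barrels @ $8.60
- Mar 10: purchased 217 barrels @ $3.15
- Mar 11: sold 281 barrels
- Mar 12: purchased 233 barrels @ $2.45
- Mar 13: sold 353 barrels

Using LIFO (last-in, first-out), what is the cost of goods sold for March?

COGS = $3,392.10

Mar 5, 97 sold [LIFO — newest first]: 43 @ $5.95 + 54 @ $9.80 = $785.05
Mar 11, 281 sold [LIFO — newest first]: 217 @ $3.15 + 64 @ $8.60 = $1,233.95
Mar 13, 353 sold [LIFO — newest first]: 233 @ $2.45 + 88 @ $5.55 + 31 @ $9.80 + 1 @ $10.05 = $1,373.10
Total COGS = $785.05 + $1,233.95 + $1,373.10 = $3,392.10
Ending inventory: 83 @ $10.05 = $834.15
Check: goods available $4,226.25 = COGS $3,392.10 + ending $834.15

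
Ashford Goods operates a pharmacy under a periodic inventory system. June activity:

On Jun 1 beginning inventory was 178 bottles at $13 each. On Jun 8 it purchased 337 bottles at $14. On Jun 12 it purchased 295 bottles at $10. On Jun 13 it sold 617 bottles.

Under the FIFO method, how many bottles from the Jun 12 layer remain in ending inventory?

193

Jun 13, 617 sold [FIFO — oldest first]: 178 @ $13 + 337 @ $14 + 102 @ $10 = $8,052
Ending inventory: 193 @ $10 = $1,930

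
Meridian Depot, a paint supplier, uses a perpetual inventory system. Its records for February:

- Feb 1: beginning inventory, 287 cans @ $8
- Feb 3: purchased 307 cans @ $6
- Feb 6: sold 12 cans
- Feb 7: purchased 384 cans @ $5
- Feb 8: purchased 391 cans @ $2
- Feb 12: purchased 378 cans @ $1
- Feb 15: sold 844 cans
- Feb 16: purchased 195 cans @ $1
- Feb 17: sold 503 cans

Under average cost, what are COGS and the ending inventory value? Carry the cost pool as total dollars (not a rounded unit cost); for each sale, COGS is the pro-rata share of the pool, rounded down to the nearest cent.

After Feb 1: 287 on hand, pool $2,296.00 (≈ $8.0000 each)
After Feb 3: 594 on hand, pool $4,138.00 (≈ $6.9663 each)
Feb 6, sell 12: 12/594 × $4,138.00 → $83.59
After Feb 7: 966 on hand, pool $5,974.41 (≈ $6.1847 each)
After Feb 8: 1357 on hand, pool $6,756.41 (≈ $4.9789 each)
After Feb 12: 1735 on hand, pool $7,134.41 (≈ $4.1121 each)
Feb 15, sell 844: 844/1735 × $7,134.41 → $3,470.57
After Feb 16: 1086 on hand, pool $3,858.84 (≈ $3.5533 each)
Feb 17, sell 503: 503/1086 × $3,858.84 → $1,787.28
Total COGS = $83.59 + $3,470.57 + $1,787.28 = $5,341.44
Ending inventory (cost pool remaining) = $2,071.56
Check: goods available $7,413.00 = COGS $5,341.44 + ending $2,071.56

COGS = $5,341.44; ending inventory = $2,071.56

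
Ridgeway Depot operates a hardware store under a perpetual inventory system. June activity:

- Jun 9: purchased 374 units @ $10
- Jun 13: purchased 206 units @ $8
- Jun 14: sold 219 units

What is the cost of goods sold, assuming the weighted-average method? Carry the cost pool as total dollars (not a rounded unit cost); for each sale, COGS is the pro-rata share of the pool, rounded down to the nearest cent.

COGS = $2,034.43

After Jun 9: 374 on hand, pool $3,740.00 (≈ $10.0000 each)
After Jun 13: 580 on hand, pool $5,388.00 (≈ $9.2897 each)
Jun 14, sell 219: 219/580 × $5,388.00 → $2,034.43
Ending inventory (cost pool remaining) = $3,353.57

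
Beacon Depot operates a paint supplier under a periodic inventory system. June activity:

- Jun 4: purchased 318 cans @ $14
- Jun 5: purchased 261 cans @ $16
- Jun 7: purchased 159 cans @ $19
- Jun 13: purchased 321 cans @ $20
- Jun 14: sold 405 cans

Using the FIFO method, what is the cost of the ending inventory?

Jun 14, 405 sold [FIFO — oldest first]: 318 @ $14 + 87 @ $16 = $5,844
Ending inventory: 174 @ $16 + 159 @ $19 + 321 @ $20 = $12,225

Ending inventory = $12,225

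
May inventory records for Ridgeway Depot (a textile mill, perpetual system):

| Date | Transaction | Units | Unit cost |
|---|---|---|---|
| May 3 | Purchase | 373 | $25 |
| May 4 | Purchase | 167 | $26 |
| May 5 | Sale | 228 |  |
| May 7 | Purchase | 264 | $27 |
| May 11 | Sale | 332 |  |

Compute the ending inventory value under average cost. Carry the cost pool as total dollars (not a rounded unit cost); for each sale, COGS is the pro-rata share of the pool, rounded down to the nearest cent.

After May 3: 373 on hand, pool $9,325.00 (≈ $25.0000 each)
After May 4: 540 on hand, pool $13,667.00 (≈ $25.3093 each)
May 5, sell 228: 228/540 × $13,667.00 → $5,770.51
After May 7: 576 on hand, pool $15,024.49 (≈ $26.0842 each)
May 11, sell 332: 332/576 × $15,024.49 → $8,659.94
Total COGS = $5,770.51 + $8,659.94 = $14,430.45
Ending inventory (cost pool remaining) = $6,364.55

Ending inventory = $6,364.55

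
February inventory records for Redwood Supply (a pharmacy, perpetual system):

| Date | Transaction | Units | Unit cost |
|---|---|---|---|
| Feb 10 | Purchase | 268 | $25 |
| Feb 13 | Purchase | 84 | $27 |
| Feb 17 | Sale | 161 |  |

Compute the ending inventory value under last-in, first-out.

Ending inventory = $4,775

Feb 17, 161 sold [LIFO — newest first]: 84 @ $27 + 77 @ $25 = $4,193
Ending inventory: 191 @ $25 = $4,775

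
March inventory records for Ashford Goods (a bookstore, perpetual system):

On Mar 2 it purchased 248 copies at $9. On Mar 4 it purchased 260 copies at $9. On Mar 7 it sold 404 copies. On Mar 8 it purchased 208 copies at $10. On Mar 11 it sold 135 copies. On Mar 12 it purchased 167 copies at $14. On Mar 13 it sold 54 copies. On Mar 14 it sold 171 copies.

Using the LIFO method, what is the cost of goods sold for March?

COGS = $7,904

Mar 7, 404 sold [LIFO — newest first]: 260 @ $9 + 144 @ $9 = $3,636
Mar 11, 135 sold [LIFO — newest first]: 135 @ $10 = $1,350
Mar 13, 54 sold [LIFO — newest first]: 54 @ $14 = $756
Mar 14, 171 sold [LIFO — newest first]: 113 @ $14 + 58 @ $10 = $2,162
Total COGS = $3,636 + $1,350 + $756 + $2,162 = $7,904
Ending inventory: 104 @ $9 + 15 @ $10 = $1,086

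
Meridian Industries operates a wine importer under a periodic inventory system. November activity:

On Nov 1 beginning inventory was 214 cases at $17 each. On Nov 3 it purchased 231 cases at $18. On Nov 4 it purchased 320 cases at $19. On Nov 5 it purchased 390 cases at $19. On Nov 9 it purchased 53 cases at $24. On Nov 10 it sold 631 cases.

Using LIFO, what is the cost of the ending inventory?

Ending inventory = $10,304

Nov 10, 631 sold [LIFO — newest first]: 53 @ $24 + 390 @ $19 + 188 @ $19 = $12,254
Ending inventory: 214 @ $17 + 231 @ $18 + 132 @ $19 = $10,304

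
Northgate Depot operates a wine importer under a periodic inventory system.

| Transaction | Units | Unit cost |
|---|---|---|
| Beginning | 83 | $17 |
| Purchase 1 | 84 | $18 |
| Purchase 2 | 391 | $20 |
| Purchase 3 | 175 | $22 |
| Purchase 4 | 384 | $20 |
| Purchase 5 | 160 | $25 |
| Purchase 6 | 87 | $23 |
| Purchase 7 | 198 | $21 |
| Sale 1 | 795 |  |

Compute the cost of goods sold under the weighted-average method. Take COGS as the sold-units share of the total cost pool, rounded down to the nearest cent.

Sale 1, sell 795: 795/1562 × $32,432.00 → $16,506.68
Ending inventory (cost pool remaining) = $15,925.32
Check: goods available $32,432.00 = COGS $16,506.68 + ending $15,925.32

COGS = $16,506.68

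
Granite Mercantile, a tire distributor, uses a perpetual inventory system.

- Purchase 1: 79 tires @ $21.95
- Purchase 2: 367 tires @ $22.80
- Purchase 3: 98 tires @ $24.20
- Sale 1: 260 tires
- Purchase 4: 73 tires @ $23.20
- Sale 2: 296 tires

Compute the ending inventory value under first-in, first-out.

Sale 1 (260) [FIFO — oldest first]: 79 @ $21.95 + 181 @ $22.80 = $5,860.85
Sale 2 (296) [FIFO — oldest first]: 186 @ $22.80 + 98 @ $24.20 + 12 @ $23.20 = $6,890.80
Total COGS = $5,860.85 + $6,890.80 = $12,751.65
Ending inventory: 61 @ $23.20 = $1,415.20

Ending inventory = $1,415.20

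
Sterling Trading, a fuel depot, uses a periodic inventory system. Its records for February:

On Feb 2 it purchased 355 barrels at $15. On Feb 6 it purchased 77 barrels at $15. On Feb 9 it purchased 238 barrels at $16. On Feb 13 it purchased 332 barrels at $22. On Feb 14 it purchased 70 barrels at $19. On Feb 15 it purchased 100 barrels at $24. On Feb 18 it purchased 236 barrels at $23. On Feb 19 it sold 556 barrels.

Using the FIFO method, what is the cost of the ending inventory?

Feb 19, 556 sold [FIFO — oldest first]: 355 @ $15 + 77 @ $15 + 124 @ $16 = $8,464
Ending inventory: 114 @ $16 + 332 @ $22 + 70 @ $19 + 100 @ $24 + 236 @ $23 = $18,286

Ending inventory = $18,286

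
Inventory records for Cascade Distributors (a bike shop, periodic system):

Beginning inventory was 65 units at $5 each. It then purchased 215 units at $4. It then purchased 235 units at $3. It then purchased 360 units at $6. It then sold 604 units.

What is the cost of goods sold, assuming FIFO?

COGS = $2,424

Sale 1 (604) [FIFO — oldest first]: 65 @ $5 + 215 @ $4 + 235 @ $3 + 89 @ $6 = $2,424
Ending inventory: 271 @ $6 = $1,626
Check: goods available $4,050 = COGS $2,424 + ending $1,626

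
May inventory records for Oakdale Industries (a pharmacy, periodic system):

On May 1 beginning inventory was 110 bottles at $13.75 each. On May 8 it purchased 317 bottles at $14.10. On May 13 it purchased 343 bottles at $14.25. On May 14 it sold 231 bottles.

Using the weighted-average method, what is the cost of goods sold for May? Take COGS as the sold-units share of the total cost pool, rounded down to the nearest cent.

COGS = $3,260.98

May 14, sell 231: 231/770 × $10,869.95 → $3,260.98
Ending inventory (cost pool remaining) = $7,608.97
Check: goods available $10,869.95 = COGS $3,260.98 + ending $7,608.97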